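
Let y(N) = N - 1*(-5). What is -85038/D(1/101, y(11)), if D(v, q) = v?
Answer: -8588838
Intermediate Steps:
y(N) = 5 + N (y(N) = N + 5 = 5 + N)
-85038/D(1/101, y(11)) = -85038/(1/101) = -85038/1/101 = -85038*101 = -8588838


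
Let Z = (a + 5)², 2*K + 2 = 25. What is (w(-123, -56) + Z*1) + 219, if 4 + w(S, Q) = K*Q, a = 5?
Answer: -329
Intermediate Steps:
K = 23/2 (K = -1 + (½)*25 = -1 + 25/2 = 23/2 ≈ 11.500)
Z = 100 (Z = (5 + 5)² = 10² = 100)
w(S, Q) = -4 + 23*Q/2
(w(-123, -56) + Z*1) + 219 = ((-4 + (23/2)*(-56)) + 100*1) + 219 = ((-4 - 644) + 100) + 219 = (-648 + 100) + 219 = -548 + 219 = -329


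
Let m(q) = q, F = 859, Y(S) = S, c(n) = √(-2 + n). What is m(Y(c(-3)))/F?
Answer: I*√5/859 ≈ 0.0026031*I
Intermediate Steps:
m(Y(c(-3)))/F = √(-2 - 3)/859 = √(-5)*(1/859) = (I*√5)*(1/859) = I*√5/859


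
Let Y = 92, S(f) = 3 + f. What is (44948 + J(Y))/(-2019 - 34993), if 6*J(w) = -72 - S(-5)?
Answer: -134809/111036 ≈ -1.2141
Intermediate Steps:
J(w) = -35/3 (J(w) = (-72 - (3 - 5))/6 = (-72 - 1*(-2))/6 = (-72 + 2)/6 = (1/6)*(-70) = -35/3)
(44948 + J(Y))/(-2019 - 34993) = (44948 - 35/3)/(-2019 - 34993) = (134809/3)/(-37012) = (134809/3)*(-1/37012) = -134809/111036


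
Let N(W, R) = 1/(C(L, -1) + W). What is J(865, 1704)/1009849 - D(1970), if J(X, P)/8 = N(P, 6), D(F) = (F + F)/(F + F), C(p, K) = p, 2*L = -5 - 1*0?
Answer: -3436516131/3436516147 ≈ -1.0000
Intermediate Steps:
L = -5/2 (L = (-5 - 1*0)/2 = (-5 + 0)/2 = (½)*(-5) = -5/2 ≈ -2.5000)
D(F) = 1 (D(F) = (2*F)/((2*F)) = (2*F)*(1/(2*F)) = 1)
N(W, R) = 1/(-5/2 + W)
J(X, P) = 16/(-5 + 2*P) (J(X, P) = 8*(2/(-5 + 2*P)) = 16/(-5 + 2*P))
J(865, 1704)/1009849 - D(1970) = (16/(-5 + 2*1704))/1009849 - 1*1 = (16/(-5 + 3408))*(1/1009849) - 1 = (16/3403)*(1/1009849) - 1 = 16/3436516147 - 1 = -3436516131/3436516147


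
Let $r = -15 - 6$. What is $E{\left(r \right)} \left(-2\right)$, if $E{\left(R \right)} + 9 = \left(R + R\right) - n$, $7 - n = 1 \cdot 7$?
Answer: $102$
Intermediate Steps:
$n = 0$ ($n = 7 - 1 \cdot 7 = 7 - 7 = 0$)
$r = -21$
$E{\left(R \right)} = -9 + 2 R$ ($E{\left(R \right)} = -9 + \left(\left(R + R\right) - 0\right) = -9 + \left(2 R + 0\right) = -9 + 2 R$)
$E{\left(r \right)} \left(-2\right) = \left(-9 + 2 \left(-21\right)\right) \left(-2\right) = \left(-9 - 42\right) \left(-2\right) = \left(-51\right) \left(-2\right) = 102$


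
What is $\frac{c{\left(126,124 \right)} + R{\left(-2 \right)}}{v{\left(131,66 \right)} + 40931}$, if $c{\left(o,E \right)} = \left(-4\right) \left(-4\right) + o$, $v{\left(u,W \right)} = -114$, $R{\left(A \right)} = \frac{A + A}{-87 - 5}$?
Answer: $\frac{3267}{938791} \approx 0.00348$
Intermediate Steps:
$R{\left(A \right)} = - \frac{A}{46}$ ($R{\left(A \right)} = \frac{2 A}{-92} = 2 A \left(- \frac{1}{92}\right) = - \frac{A}{46}$)
$c{\left(o,E \right)} = 16 + o$
$\frac{c{\left(126,124 \right)} + R{\left(-2 \right)}}{v{\left(131,66 \right)} + 40931} = \frac{\left(16 + 126\right) - - \frac{1}{23}}{-114 + 40931} = \frac{142 + \frac{1}{23}}{40817} = \frac{3267}{23} \cdot \frac{1}{40817} = \frac{3267}{938791}$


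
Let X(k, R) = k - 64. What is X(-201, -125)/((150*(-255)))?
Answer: 53/7650 ≈ 0.0069281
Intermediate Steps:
X(k, R) = -64 + k
X(-201, -125)/((150*(-255))) = (-64 - 201)/((150*(-255))) = -265/(-38250) = -265*(-1/38250) = 53/7650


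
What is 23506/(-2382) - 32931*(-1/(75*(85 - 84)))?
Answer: 12779782/29775 ≈ 429.21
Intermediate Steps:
23506/(-2382) - 32931*(-1/(75*(85 - 84))) = 23506*(-1/2382) - 32931/(1*(-75)) = -11753/1191 - 32931/(-75) = -11753/1191 - 32931*(-1/75) = -11753/1191 + 10977/25 = 12779782/29775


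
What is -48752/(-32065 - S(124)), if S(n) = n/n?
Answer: 24376/16033 ≈ 1.5204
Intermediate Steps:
S(n) = 1
-48752/(-32065 - S(124)) = -48752/(-32065 - 1*1) = -48752/(-32065 - 1) = -48752/(-32066) = -48752*(-1/32066) = 24376/16033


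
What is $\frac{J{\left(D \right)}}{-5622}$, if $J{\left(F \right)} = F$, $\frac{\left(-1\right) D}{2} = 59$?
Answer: $\frac{59}{2811} \approx 0.020989$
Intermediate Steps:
$D = -118$ ($D = \left(-2\right) 59 = -118$)
$\frac{J{\left(D \right)}}{-5622} = - \frac{118}{-5622} = \left(-118\right) \left(- \frac{1}{5622}\right) = \frac{59}{2811}$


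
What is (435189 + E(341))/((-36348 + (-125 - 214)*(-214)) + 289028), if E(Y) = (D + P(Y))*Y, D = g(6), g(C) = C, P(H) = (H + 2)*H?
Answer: 20160809/162613 ≈ 123.98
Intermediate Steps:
P(H) = H*(2 + H) (P(H) = (2 + H)*H = H*(2 + H))
D = 6
E(Y) = Y*(6 + Y*(2 + Y)) (E(Y) = (6 + Y*(2 + Y))*Y = Y*(6 + Y*(2 + Y)))
(435189 + E(341))/((-36348 + (-125 - 214)*(-214)) + 289028) = (435189 + 341*(6 + 341*(2 + 341)))/((-36348 + (-125 - 214)*(-214)) + 289028) = (435189 + 341*(6 + 341*343))/((-36348 - 339*(-214)) + 289028) = (435189 + 341*(6 + 116963))/((-36348 + 72546) + 289028) = (435189 + 341*116969)/(36198 + 289028) = (435189 + 39886429)/325226 = 40321618*(1/325226) = 20160809/162613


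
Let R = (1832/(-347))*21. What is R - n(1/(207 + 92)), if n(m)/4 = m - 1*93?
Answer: 27091600/103753 ≈ 261.12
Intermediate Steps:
n(m) = -372 + 4*m (n(m) = 4*(m - 1*93) = 4*(m - 93) = 4*(-93 + m) = -372 + 4*m)
R = -38472/347 (R = (1832*(-1/347))*21 = -1832/347*21 = -38472/347 ≈ -110.87)
R - n(1/(207 + 92)) = -38472/347 - (-372 + 4/(207 + 92)) = -38472/347 - (-372 + 4/299) = -38472/347 - 1*(-111224/299) = -38472/347 + 111224/299 = 27091600/103753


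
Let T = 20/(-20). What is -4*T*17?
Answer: 68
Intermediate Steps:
T = -1 (T = 20*(-1/20) = -1)
-4*T*17 = -4*(-1)*17 = 4*17 = 68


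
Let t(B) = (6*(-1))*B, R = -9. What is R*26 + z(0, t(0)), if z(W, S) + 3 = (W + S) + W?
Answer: -237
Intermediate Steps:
t(B) = -6*B
z(W, S) = -3 + S + 2*W (z(W, S) = -3 + ((W + S) + W) = -3 + ((S + W) + W) = -3 + (S + 2*W) = -3 + S + 2*W)
R*26 + z(0, t(0)) = -9*26 + (-3 - 6*0 + 2*0) = -234 + (-3 + 0 + 0) = -234 - 3 = -237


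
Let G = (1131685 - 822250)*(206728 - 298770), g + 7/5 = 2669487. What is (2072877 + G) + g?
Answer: -142381369537/5 ≈ -2.8476e+10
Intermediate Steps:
g = 13347428/5 (g = -7/5 + 2669487 = 13347428/5 ≈ 2.6695e+6)
G = -28481016270 (G = 309435*(-92042) = -28481016270)
(2072877 + G) + g = (2072877 - 28481016270) + 13347428/5 = -28478943393 + 13347428/5 = -142381369537/5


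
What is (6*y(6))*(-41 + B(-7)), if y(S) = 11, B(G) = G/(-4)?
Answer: -5181/2 ≈ -2590.5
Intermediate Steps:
B(G) = -G/4 (B(G) = G*(-¼) = -G/4)
(6*y(6))*(-41 + B(-7)) = (6*11)*(-41 - ¼*(-7)) = 66*(-41 + 7/4) = 66*(-157/4) = -5181/2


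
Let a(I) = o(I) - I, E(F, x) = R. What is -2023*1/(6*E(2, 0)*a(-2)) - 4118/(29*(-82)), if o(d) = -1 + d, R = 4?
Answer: 84647/984 ≈ 86.023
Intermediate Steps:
E(F, x) = 4
a(I) = -1 (a(I) = (-1 + I) - I = -1)
-2023*1/(6*E(2, 0)*a(-2)) - 4118/(29*(-82)) = -2023/(-1*4*6) - 4118/(29*(-82)) = -2023/((-4*6)) - 4118/(-2378) = -2023/(-24) - 4118*(-1/2378) = -2023*(-1/24) + 71/41 = 2023/24 + 71/41 = 84647/984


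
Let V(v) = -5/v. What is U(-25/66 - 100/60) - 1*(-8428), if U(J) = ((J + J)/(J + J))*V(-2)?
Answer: 16861/2 ≈ 8430.5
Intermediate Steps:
U(J) = 5/2 (U(J) = ((J + J)/(J + J))*(-5/(-2)) = ((2*J)/((2*J)))*(-5*(-½)) = ((2*J)*(1/(2*J)))*(5/2) = 1*(5/2) = 5/2)
U(-25/66 - 100/60) - 1*(-8428) = 5/2 - 1*(-8428) = 5/2 + 8428 = 16861/2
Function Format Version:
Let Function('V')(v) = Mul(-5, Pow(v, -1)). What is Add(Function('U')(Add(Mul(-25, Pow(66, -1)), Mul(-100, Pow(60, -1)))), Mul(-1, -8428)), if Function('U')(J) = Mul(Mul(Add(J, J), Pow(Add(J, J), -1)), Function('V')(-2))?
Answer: Rational(16861, 2) ≈ 8430.5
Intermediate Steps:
Function('U')(J) = Rational(5, 2) (Function('U')(J) = Mul(Mul(Add(J, J), Pow(Add(J, J), -1)), Mul(-5, Pow(-2, -1))) = Mul(Mul(Mul(2, J), Pow(Mul(2, J), -1)), Mul(-5, Rational(-1, 2))) = Mul(Mul(Mul(2, J), Mul(Rational(1, 2), Pow(J, -1))), Rational(5, 2)) = Mul(1, Rational(5, 2)) = Rational(5, 2))
Add(Function('U')(Add(Mul(-25, Pow(66, -1)), Mul(-100, Pow(60, -1)))), Mul(-1, -8428)) = Add(Rational(5, 2), Mul(-1, -8428)) = Add(Rational(5, 2), 8428) = Rational(16861, 2)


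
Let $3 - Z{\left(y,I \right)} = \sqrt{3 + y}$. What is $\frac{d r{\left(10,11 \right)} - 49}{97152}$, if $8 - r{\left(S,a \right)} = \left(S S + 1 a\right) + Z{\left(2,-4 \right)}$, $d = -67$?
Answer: $\frac{2351}{32384} - \frac{67 \sqrt{5}}{97152} \approx 0.071056$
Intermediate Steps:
$Z{\left(y,I \right)} = 3 - \sqrt{3 + y}$
$r{\left(S,a \right)} = 5 + \sqrt{5} - a - S^{2}$ ($r{\left(S,a \right)} = 8 - \left(\left(S S + 1 a\right) + \left(3 - \sqrt{3 + 2}\right)\right) = 8 - \left(\left(S^{2} + a\right) + \left(3 - \sqrt{5}\right)\right) = 8 - \left(\left(a + S^{2}\right) + \left(3 - \sqrt{5}\right)\right) = 8 - \left(3 + a + S^{2} - \sqrt{5}\right) = 5 + \sqrt{5} - a - S^{2}$)
$\frac{d r{\left(10,11 \right)} - 49}{97152} = \frac{- 67 \left(5 + \sqrt{5} - 11 - 10^{2}\right) - 49}{97152} = \left(- 67 \left(5 + \sqrt{5} - 11 - 100\right) - 49\right) \frac{1}{97152} = \left(- 67 \left(-106 + \sqrt{5}\right) - 49\right) \frac{1}{97152} = \left(\left(7102 - 67 \sqrt{5}\right) - 49\right) \frac{1}{97152} = \left(7053 - 67 \sqrt{5}\right) \frac{1}{97152} = \frac{2351}{32384} - \frac{67 \sqrt{5}}{97152}$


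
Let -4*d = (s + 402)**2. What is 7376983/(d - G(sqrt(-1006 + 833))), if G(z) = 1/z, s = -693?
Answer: -432285685816716/1240560814669 - 118031728*I*sqrt(173)/1240560814669 ≈ -348.46 - 0.0012514*I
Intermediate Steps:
d = -84681/4 (d = -(-693 + 402)**2/4 = -1/4*(-291)**2 = -1/4*84681 = -84681/4 ≈ -21170.)
7376983/(d - G(sqrt(-1006 + 833))) = 7376983/(-84681/4 - 1/(sqrt(-1006 + 833))) = 7376983/(-84681/4 - 1/(sqrt(-173))) = 7376983/(-84681/4 - 1/(I*sqrt(173))) = 7376983/(-84681/4 - (-1)*I*sqrt(173)/173) = 7376983/(-84681/4 + I*sqrt(173)/173)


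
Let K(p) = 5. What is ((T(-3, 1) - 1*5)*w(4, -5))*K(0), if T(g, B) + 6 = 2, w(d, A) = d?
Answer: -180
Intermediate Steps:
T(g, B) = -4 (T(g, B) = -6 + 2 = -4)
((T(-3, 1) - 1*5)*w(4, -5))*K(0) = ((-4 - 1*5)*4)*5 = ((-4 - 5)*4)*5 = -9*4*5 = -36*5 = -180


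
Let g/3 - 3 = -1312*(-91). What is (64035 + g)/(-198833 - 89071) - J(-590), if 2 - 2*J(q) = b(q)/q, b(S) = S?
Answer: -47181/23992 ≈ -1.9665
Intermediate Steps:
g = 358185 (g = 9 + 3*(-1312*(-91)) = 9 + 3*119392 = 9 + 358176 = 358185)
J(q) = ½ (J(q) = 1 - q/(2*q) = 1 - ½*1 = 1 - ½ = ½)
(64035 + g)/(-198833 - 89071) - J(-590) = (64035 + 358185)/(-198833 - 89071) - 1*½ = 422220/(-287904) - ½ = 422220*(-1/287904) - ½ = -35185/23992 - ½ = -47181/23992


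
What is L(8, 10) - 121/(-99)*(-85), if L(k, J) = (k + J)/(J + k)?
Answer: -926/9 ≈ -102.89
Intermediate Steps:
L(k, J) = 1 (L(k, J) = (J + k)/(J + k) = 1)
L(8, 10) - 121/(-99)*(-85) = 1 - 121/(-99)*(-85) = 1 - 121*(-1/99)*(-85) = 1 + (11/9)*(-85) = 1 - 935/9 = -926/9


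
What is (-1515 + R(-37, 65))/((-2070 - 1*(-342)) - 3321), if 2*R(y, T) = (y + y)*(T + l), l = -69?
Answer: 1367/5049 ≈ 0.27075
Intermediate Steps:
R(y, T) = y*(-69 + T) (R(y, T) = ((y + y)*(T - 69))/2 = ((2*y)*(-69 + T))/2 = (2*y*(-69 + T))/2 = y*(-69 + T))
(-1515 + R(-37, 65))/((-2070 - 1*(-342)) - 3321) = (-1515 - 37*(-69 + 65))/((-2070 - 1*(-342)) - 3321) = (-1515 - 37*(-4))/((-2070 + 342) - 3321) = (-1515 + 148)/(-1728 - 3321) = -1367/(-5049) = -1367*(-1/5049) = 1367/5049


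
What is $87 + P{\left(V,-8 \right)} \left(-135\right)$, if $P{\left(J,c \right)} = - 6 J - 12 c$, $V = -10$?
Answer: $-20973$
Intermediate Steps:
$P{\left(J,c \right)} = - 12 c - 6 J$
$87 + P{\left(V,-8 \right)} \left(-135\right) = 87 + \left(\left(-12\right) \left(-8\right) - -60\right) \left(-135\right) = 87 + \left(96 + 60\right) \left(-135\right) = 87 + 156 \left(-135\right) = 87 - 21060 = -20973$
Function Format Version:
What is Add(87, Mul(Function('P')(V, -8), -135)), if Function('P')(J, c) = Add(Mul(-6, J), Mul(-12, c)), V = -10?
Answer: -20973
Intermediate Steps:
Function('P')(J, c) = Add(Mul(-12, c), Mul(-6, J))
Add(87, Mul(Function('P')(V, -8), -135)) = Add(87, Mul(Add(Mul(-12, -8), Mul(-6, -10)), -135)) = Add(87, Mul(Add(96, 60), -135)) = Add(87, Mul(156, -135)) = Add(87, -21060) = -20973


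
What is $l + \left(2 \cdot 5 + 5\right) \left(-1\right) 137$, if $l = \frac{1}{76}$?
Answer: $- \frac{156179}{76} \approx -2055.0$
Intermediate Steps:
$l = \frac{1}{76} \approx 0.013158$
$l + \left(2 \cdot 5 + 5\right) \left(-1\right) 137 = \frac{1}{76} + \left(2 \cdot 5 + 5\right) \left(-1\right) 137 = \frac{1}{76} + \left(10 + 5\right) \left(-1\right) 137 = \frac{1}{76} + 15 \left(-1\right) 137 = \frac{1}{76} - 2055 = - \frac{156179}{76}$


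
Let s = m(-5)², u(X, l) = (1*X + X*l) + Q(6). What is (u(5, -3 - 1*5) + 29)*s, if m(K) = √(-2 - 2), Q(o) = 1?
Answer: 20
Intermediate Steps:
m(K) = 2*I (m(K) = √(-4) = 2*I)
u(X, l) = 1 + X + X*l (u(X, l) = (1*X + X*l) + 1 = (X + X*l) + 1 = 1 + X + X*l)
s = -4 (s = (2*I)² = -4)
(u(5, -3 - 1*5) + 29)*s = ((1 + 5 + 5*(-3 - 1*5)) + 29)*(-4) = ((1 + 5 + 5*(-3 - 5)) + 29)*(-4) = ((1 + 5 + 5*(-8)) + 29)*(-4) = ((1 + 5 - 40) + 29)*(-4) = (-34 + 29)*(-4) = -5*(-4) = 20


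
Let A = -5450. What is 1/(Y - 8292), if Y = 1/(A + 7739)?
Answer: -2289/18980387 ≈ -0.00012060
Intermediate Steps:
Y = 1/2289 (Y = 1/(-5450 + 7739) = 1/2289 ≈ 0.00043687)
1/(Y - 8292) = 1/(1/2289 - 8292) = 1/(-18980387/2289) = -2289/18980387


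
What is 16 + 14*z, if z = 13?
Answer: 198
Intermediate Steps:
16 + 14*z = 16 + 14*13 = 16 + 182 = 198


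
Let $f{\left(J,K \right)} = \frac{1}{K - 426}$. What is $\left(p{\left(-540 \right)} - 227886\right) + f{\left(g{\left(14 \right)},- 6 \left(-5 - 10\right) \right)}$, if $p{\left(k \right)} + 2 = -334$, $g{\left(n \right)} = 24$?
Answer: $- \frac{76682593}{336} \approx -2.2822 \cdot 10^{5}$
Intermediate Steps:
$f{\left(J,K \right)} = \frac{1}{-426 + K}$
$p{\left(k \right)} = -336$ ($p{\left(k \right)} = -2 - 334 = -336$)
$\left(p{\left(-540 \right)} - 227886\right) + f{\left(g{\left(14 \right)},- 6 \left(-5 - 10\right) \right)} = \left(-336 - 227886\right) + \frac{1}{-426 - 6 \left(-5 - 10\right)} = -228222 + \frac{1}{-426 - -90} = -228222 + \frac{1}{-426 + 90} = -228222 + \frac{1}{-336} = -228222 - \frac{1}{336} = - \frac{76682593}{336}$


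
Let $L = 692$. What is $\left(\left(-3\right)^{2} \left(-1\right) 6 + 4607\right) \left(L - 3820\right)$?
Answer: $-14241784$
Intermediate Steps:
$\left(\left(-3\right)^{2} \left(-1\right) 6 + 4607\right) \left(L - 3820\right) = \left(\left(-3\right)^{2} \left(-1\right) 6 + 4607\right) \left(692 - 3820\right) = \left(9 \left(-1\right) 6 + 4607\right) \left(-3128\right) = \left(\left(-9\right) 6 + 4607\right) \left(-3128\right) = \left(-54 + 4607\right) \left(-3128\right) = 4553 \left(-3128\right) = -14241784$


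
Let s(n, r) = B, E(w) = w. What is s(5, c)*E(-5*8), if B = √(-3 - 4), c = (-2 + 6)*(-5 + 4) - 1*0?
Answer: -40*I*√7 ≈ -105.83*I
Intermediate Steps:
c = -4 (c = 4*(-1) + 0 = -4 + 0 = -4)
B = I*√7 (B = √(-7) = I*√7 ≈ 2.6458*I)
s(n, r) = I*√7
s(5, c)*E(-5*8) = (I*√7)*(-5*8) = (I*√7)*(-40) = -40*I*√7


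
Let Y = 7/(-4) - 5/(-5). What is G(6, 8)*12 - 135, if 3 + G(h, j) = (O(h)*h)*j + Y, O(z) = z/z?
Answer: 396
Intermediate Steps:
O(z) = 1
Y = -¾ (Y = 7*(-¼) - 5*(-⅕) = -7/4 + 1 = -¾ ≈ -0.75000)
G(h, j) = -15/4 + h*j (G(h, j) = -3 + ((1*h)*j - ¾) = -3 + (h*j - ¾) = -3 + (-¾ + h*j) = -15/4 + h*j)
G(6, 8)*12 - 135 = (-15/4 + 6*8)*12 - 135 = (-15/4 + 48)*12 - 135 = (177/4)*12 - 135 = 531 - 135 = 396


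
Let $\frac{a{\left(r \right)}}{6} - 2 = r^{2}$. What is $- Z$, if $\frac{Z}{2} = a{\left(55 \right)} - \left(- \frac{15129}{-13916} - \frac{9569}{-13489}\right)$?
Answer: $- \frac{486986412629}{13408066} \approx -36320.0$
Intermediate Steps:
$a{\left(r \right)} = 12 + 6 r^{2}$
$Z = \frac{486986412629}{13408066}$ ($Z = 2 \left(\left(12 + 6 \cdot 55^{2}\right) - \left(- \frac{15129}{-13916} - \frac{9569}{-13489}\right)\right) = 2 \left(\left(12 + 6 \cdot 3025\right) - \left(\left(-15129\right) \left(- \frac{1}{13916}\right) - - \frac{1367}{1927}\right)\right) = 2 \left(\left(12 + 18150\right) - \left(\frac{15129}{13916} + \frac{1367}{1927}\right)\right) = 2 \left(18162 - \frac{48176755}{26816132}\right) = 2 \cdot \frac{486986412629}{26816132} = \frac{486986412629}{13408066} \approx 36320.0$)
$- Z = \left(-1\right) \frac{486986412629}{13408066} = - \frac{486986412629}{13408066}$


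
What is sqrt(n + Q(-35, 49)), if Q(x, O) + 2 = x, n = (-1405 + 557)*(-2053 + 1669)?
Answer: sqrt(325595) ≈ 570.61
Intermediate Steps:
n = 325632 (n = -848*(-384) = 325632)
Q(x, O) = -2 + x
sqrt(n + Q(-35, 49)) = sqrt(325632 + (-2 - 35)) = sqrt(325632 - 37) = sqrt(325595)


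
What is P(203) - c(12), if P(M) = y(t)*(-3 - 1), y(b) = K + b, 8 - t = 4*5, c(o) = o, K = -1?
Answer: 40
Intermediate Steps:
t = -12 (t = 8 - 4*5 = 8 - 1*20 = 8 - 20 = -12)
y(b) = -1 + b
P(M) = 52 (P(M) = (-1 - 12)*(-3 - 1) = -13*(-4) = 52)
P(203) - c(12) = 52 - 1*12 = 52 - 12 = 40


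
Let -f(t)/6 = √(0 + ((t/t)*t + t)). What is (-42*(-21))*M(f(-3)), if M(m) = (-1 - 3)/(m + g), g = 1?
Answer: -504/31 - 3024*I*√6/31 ≈ -16.258 - 238.94*I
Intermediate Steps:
f(t) = -6*√2*√t (f(t) = -6*√(0 + ((t/t)*t + t)) = -6*√(0 + (1*t + t)) = -6*√(0 + (t + t)) = -6*√(0 + 2*t) = -6*√2*√t)
M(m) = -4/(1 + m) (M(m) = (-1 - 3)/(m + 1) = -4/(1 + m))
(-42*(-21))*M(f(-3)) = (-42*(-21))*(-4/(1 - 6*√2*√(-3))) = 882*(-4/(1 - 6*√2*I*√3)) = 882*(-4/(1 - 6*I*√6)) = -3528/(1 - 6*I*√6)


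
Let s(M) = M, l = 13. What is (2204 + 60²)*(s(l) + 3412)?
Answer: 19878700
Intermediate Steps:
(2204 + 60²)*(s(l) + 3412) = (2204 + 60²)*(13 + 3412) = (2204 + 3600)*3425 = 5804*3425 = 19878700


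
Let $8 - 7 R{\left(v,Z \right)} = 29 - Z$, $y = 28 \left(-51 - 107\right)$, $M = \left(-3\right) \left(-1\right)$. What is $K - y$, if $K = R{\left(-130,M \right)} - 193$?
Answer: $\frac{29599}{7} \approx 4228.4$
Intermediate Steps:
$M = 3$
$y = -4424$ ($y = 28 \left(-158\right) = -4424$)
$R{\left(v,Z \right)} = -3 + \frac{Z}{7}$ ($R{\left(v,Z \right)} = \frac{8}{7} - \frac{29 - Z}{7} = \frac{8}{7} + \left(- \frac{29}{7} + \frac{Z}{7}\right) = -3 + \frac{Z}{7}$)
$K = - \frac{1369}{7}$ ($K = \left(-3 + \frac{1}{7} \cdot 3\right) - 193 = \left(-3 + \frac{3}{7}\right) - 193 = - \frac{18}{7} - 193 = - \frac{1369}{7} \approx -195.57$)
$K - y = - \frac{1369}{7} - -4424 = - \frac{1369}{7} + 4424 = \frac{29599}{7}$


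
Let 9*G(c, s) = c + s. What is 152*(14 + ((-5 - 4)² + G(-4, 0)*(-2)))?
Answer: 131176/9 ≈ 14575.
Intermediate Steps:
G(c, s) = c/9 + s/9 (G(c, s) = (c + s)/9 = c/9 + s/9)
152*(14 + ((-5 - 4)² + G(-4, 0)*(-2))) = 152*(14 + ((-5 - 4)² + ((⅑)*(-4) + (⅑)*0)*(-2))) = 152*(14 + ((-9)² + (-4/9 + 0)*(-2))) = 152*(14 + (81 - 4/9*(-2))) = 152*(14 + (81 + 8/9)) = 152*(14 + 737/9) = 152*(863/9) = 131176/9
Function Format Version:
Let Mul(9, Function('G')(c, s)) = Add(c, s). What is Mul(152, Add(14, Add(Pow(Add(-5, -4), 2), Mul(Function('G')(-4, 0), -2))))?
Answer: Rational(131176, 9) ≈ 14575.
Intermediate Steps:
Function('G')(c, s) = Add(Mul(Rational(1, 9), c), Mul(Rational(1, 9), s)) (Function('G')(c, s) = Mul(Rational(1, 9), Add(c, s)) = Add(Mul(Rational(1, 9), c), Mul(Rational(1, 9), s)))
Mul(152, Add(14, Add(Pow(Add(-5, -4), 2), Mul(Function('G')(-4, 0), -2)))) = Mul(152, Add(14, Add(Pow(Add(-5, -4), 2), Mul(Add(Mul(Rational(1, 9), -4), Mul(Rational(1, 9), 0)), -2)))) = Mul(152, Add(14, Add(Pow(-9, 2), Mul(Add(Rational(-4, 9), 0), -2)))) = Mul(152, Add(14, Add(81, Mul(Rational(-4, 9), -2)))) = Mul(152, Add(14, Add(81, Rational(8, 9)))) = Mul(152, Add(14, Rational(737, 9))) = Mul(152, Rational(863, 9)) = Rational(131176, 9)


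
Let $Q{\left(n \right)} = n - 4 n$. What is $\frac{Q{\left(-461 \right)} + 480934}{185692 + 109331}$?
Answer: $\frac{482317}{295023} \approx 1.6348$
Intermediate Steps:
$Q{\left(n \right)} = - 3 n$
$\frac{Q{\left(-461 \right)} + 480934}{185692 + 109331} = \frac{\left(-3\right) \left(-461\right) + 480934}{185692 + 109331} = \frac{1383 + 480934}{295023} = 482317 \cdot \frac{1}{295023} = \frac{482317}{295023}$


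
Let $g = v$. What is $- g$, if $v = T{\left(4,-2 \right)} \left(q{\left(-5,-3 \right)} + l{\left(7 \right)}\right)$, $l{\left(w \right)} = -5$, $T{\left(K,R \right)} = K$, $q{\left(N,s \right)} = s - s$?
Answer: $20$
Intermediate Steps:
$q{\left(N,s \right)} = 0$
$v = -20$ ($v = 4 \left(0 - 5\right) = 4 \left(-5\right) = -20$)
$g = -20$
$- g = \left(-1\right) \left(-20\right) = 20$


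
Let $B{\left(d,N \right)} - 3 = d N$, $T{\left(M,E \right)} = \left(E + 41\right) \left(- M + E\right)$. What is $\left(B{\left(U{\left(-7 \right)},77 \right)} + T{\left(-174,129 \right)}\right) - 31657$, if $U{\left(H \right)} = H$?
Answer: $19317$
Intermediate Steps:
$T{\left(M,E \right)} = \left(41 + E\right) \left(E - M\right)$
$B{\left(d,N \right)} = 3 + N d$ ($B{\left(d,N \right)} = 3 + d N = 3 + N d$)
$\left(B{\left(U{\left(-7 \right)},77 \right)} + T{\left(-174,129 \right)}\right) - 31657 = \left(\left(3 + 77 \left(-7\right)\right) + \left(129^{2} - -7134 + 41 \cdot 129 - 129 \left(-174\right)\right)\right) - 31657 = \left(\left(3 - 539\right) + \left(16641 + 7134 + 5289 + 22446\right)\right) - 31657 = \left(-536 + 51510\right) - 31657 = 50974 - 31657 = 19317$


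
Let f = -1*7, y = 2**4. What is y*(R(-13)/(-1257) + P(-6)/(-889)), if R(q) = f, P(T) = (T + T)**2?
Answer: -2796560/1117473 ≈ -2.5026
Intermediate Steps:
P(T) = 4*T**2 (P(T) = (2*T)**2 = 4*T**2)
y = 16
f = -7
R(q) = -7
y*(R(-13)/(-1257) + P(-6)/(-889)) = 16*(-7/(-1257) + (4*(-6)**2)/(-889)) = 16*(-7*(-1/1257) + (4*36)*(-1/889)) = 16*(7/1257 + 144*(-1/889)) = 16*(7/1257 - 144/889) = 16*(-174785/1117473) = -2796560/1117473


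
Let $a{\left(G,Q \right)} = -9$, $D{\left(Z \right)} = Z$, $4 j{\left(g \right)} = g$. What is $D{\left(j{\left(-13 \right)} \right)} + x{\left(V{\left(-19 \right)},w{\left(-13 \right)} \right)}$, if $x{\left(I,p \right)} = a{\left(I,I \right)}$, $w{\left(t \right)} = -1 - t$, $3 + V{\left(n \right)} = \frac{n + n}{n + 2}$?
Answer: $- \frac{49}{4} \approx -12.25$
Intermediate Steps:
$j{\left(g \right)} = \frac{g}{4}$
$V{\left(n \right)} = -3 + \frac{2 n}{2 + n}$ ($V{\left(n \right)} = -3 + \frac{n + n}{n + 2} = -3 + \frac{2 n}{2 + n}$)
$x{\left(I,p \right)} = -9$
$D{\left(j{\left(-13 \right)} \right)} + x{\left(V{\left(-19 \right)},w{\left(-13 \right)} \right)} = \frac{1}{4} \left(-13\right) - 9 = - \frac{13}{4} - 9 = - \frac{49}{4}$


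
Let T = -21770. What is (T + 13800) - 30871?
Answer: -38841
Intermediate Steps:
(T + 13800) - 30871 = (-21770 + 13800) - 30871 = -7970 - 30871 = -38841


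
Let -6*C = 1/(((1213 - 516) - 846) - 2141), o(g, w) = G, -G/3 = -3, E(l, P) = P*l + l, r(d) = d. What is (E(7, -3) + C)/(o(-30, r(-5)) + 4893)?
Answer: -192359/67353480 ≈ -0.0028560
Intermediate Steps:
E(l, P) = l + P*l
G = 9 (G = -3*(-3) = 9)
o(g, w) = 9
C = 1/13740 (C = -1/(6*(((1213 - 516) - 846) - 2141)) = -1/(6*((697 - 846) - 2141)) = -1/(6*(-149 - 2141)) = -⅙/(-2290) = -⅙*(-1/2290) = 1/13740 ≈ 7.2780e-5)
(E(7, -3) + C)/(o(-30, r(-5)) + 4893) = (7*(1 - 3) + 1/13740)/(9 + 4893) = (7*(-2) + 1/13740)/4902 = (-14 + 1/13740)*(1/4902) = -192359/13740*1/4902 = -192359/67353480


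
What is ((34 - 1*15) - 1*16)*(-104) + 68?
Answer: -244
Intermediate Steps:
((34 - 1*15) - 1*16)*(-104) + 68 = ((34 - 15) - 16)*(-104) + 68 = (19 - 16)*(-104) + 68 = 3*(-104) + 68 = -312 + 68 = -244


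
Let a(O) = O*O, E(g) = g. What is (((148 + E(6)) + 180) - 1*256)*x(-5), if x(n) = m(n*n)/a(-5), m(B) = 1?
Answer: 78/25 ≈ 3.1200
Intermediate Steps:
a(O) = O²
x(n) = 1/25 (x(n) = 1/(-5)² = 1/25)
(((148 + E(6)) + 180) - 1*256)*x(-5) = (((148 + 6) + 180) - 1*256)*(1/25) = ((154 + 180) - 256)*(1/25) = (334 - 256)*(1/25) = 78*(1/25) = 78/25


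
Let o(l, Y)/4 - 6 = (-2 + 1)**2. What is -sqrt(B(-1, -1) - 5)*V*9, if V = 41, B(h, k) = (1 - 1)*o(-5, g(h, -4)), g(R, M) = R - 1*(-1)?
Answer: -369*I*sqrt(5) ≈ -825.11*I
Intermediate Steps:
g(R, M) = 1 + R (g(R, M) = R + 1 = 1 + R)
o(l, Y) = 28 (o(l, Y) = 24 + 4*(-2 + 1)**2 = 24 + 4*(-1)**2 = 24 + 4*1 = 24 + 4 = 28)
B(h, k) = 0 (B(h, k) = (1 - 1)*28 = 0*28 = 0)
-sqrt(B(-1, -1) - 5)*V*9 = -sqrt(0 - 5)*41*9 = -sqrt(-5)*41*9 = -(I*sqrt(5))*41*9 = -41*I*sqrt(5)*9 = -369*I*sqrt(5)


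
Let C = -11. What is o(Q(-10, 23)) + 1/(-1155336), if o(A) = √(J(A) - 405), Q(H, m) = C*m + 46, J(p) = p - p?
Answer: -1/1155336 + 9*I*√5 ≈ -8.6555e-7 + 20.125*I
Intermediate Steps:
J(p) = 0
Q(H, m) = 46 - 11*m (Q(H, m) = -11*m + 46 = 46 - 11*m)
o(A) = 9*I*√5 (o(A) = √(0 - 405) = √(-405) = 9*I*√5)
o(Q(-10, 23)) + 1/(-1155336) = 9*I*√5 + 1/(-1155336) = 9*I*√5 - 1/1155336 = -1/1155336 + 9*I*√5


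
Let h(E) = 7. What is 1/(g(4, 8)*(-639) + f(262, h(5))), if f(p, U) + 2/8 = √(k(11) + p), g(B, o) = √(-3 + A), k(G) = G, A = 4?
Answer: -10228/6533881 - 16*√273/6533881 ≈ -0.0016058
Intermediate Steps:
g(B, o) = 1 (g(B, o) = √(-3 + 4) = √1 = 1)
f(p, U) = -¼ + √(11 + p)
1/(g(4, 8)*(-639) + f(262, h(5))) = 1/(1*(-639) + (-¼ + √(11 + 262))) = 1/(-639 + (-¼ + √273)) = 1/(-2557/4 + √273)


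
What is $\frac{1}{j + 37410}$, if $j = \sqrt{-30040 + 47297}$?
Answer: $\frac{37410}{1399490843} - \frac{\sqrt{17257}}{1399490843} \approx 2.6637 \cdot 10^{-5}$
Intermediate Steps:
$j = \sqrt{17257} \approx 131.37$
$\frac{1}{j + 37410} = \frac{1}{\sqrt{17257} + 37410} = \frac{1}{37410 + \sqrt{17257}}$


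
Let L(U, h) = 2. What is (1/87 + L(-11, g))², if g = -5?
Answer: 30625/7569 ≈ 4.0461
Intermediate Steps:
(1/87 + L(-11, g))² = (1/87 + 2)² = (175/87)² = 30625/7569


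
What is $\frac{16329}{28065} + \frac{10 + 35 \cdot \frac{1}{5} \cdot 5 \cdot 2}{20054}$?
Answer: $\frac{54951161}{93802585} \approx 0.58582$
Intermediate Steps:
$\frac{16329}{28065} + \frac{10 + 35 \cdot \frac{1}{5} \cdot 5 \cdot 2}{20054} = 16329 \cdot \frac{1}{28065} + \left(10 + 35 \cdot \frac{1}{5} \cdot 5 \cdot 2\right) \frac{1}{20054} = \frac{5443}{9355} + \left(10 + 35 \cdot 1 \cdot 2\right) \frac{1}{20054} = \frac{5443}{9355} + \left(10 + 35 \cdot 2\right) \frac{1}{20054} = \frac{5443}{9355} + \left(10 + 70\right) \frac{1}{20054} = \frac{5443}{9355} + 80 \cdot \frac{1}{20054} = \frac{5443}{9355} + \frac{40}{10027} = \frac{54951161}{93802585}$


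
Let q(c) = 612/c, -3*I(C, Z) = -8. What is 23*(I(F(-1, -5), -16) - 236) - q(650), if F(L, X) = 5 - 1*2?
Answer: -5233418/975 ≈ -5367.6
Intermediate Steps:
F(L, X) = 3 (F(L, X) = 5 - 2 = 3)
I(C, Z) = 8/3 (I(C, Z) = -1/3*(-8) = 8/3)
23*(I(F(-1, -5), -16) - 236) - q(650) = 23*(8/3 - 236) - 612/650 = 23*(-700/3) - 612/650 = -16100/3 - 1*306/325 = -16100/3 - 306/325 = -5233418/975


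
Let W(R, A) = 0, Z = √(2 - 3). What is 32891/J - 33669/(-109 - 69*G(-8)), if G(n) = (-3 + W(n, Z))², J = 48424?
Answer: 827199043/17674760 ≈ 46.801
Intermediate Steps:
Z = I (Z = √(-1) = I ≈ 1.0*I)
G(n) = 9 (G(n) = (-3 + 0)² = (-3)² = 9)
32891/J - 33669/(-109 - 69*G(-8)) = 32891/48424 - 33669/(-109 - 69*9) = 32891*(1/48424) - 33669/(-109 - 621) = 32891/48424 - 33669/(-730) = 32891/48424 - 33669*(-1/730) = 32891/48424 + 33669/730 = 827199043/17674760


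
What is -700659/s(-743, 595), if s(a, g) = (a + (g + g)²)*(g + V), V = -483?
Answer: -700659/158519984 ≈ -0.0044200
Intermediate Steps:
s(a, g) = (-483 + g)*(a + 4*g²) (s(a, g) = (a + (g + g)²)*(g - 483) = (a + (2*g)²)*(-483 + g) = (a + 4*g²)*(-483 + g) = (-483 + g)*(a + 4*g²))
-700659/s(-743, 595) = -700659/(-1932*595² - 483*(-743) + 4*595³ - 743*595) = -700659/(-1932*354025 + 358869 + 4*210644875 - 442085) = -700659/(-683976300 + 358869 + 842579500 - 442085) = -700659/158519984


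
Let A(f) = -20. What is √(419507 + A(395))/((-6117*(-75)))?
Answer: √419487/458775 ≈ 0.0014118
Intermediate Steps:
√(419507 + A(395))/((-6117*(-75))) = √(419507 - 20)/((-6117*(-75))) = √419487/458775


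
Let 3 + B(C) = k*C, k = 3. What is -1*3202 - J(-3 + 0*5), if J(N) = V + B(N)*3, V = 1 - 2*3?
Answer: -3161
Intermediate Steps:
V = -5 (V = 1 - 6 = -5)
B(C) = -3 + 3*C
J(N) = -14 + 9*N (J(N) = -5 + (-3 + 3*N)*3 = -5 + (-9 + 9*N) = -14 + 9*N)
-1*3202 - J(-3 + 0*5) = -1*3202 - (-14 + 9*(-3 + 0*5)) = -3202 - (-14 + 9*(-3 + 0)) = -3202 - (-14 + 9*(-3)) = -3202 - (-14 - 27) = -3202 - 1*(-41) = -3202 + 41 = -3161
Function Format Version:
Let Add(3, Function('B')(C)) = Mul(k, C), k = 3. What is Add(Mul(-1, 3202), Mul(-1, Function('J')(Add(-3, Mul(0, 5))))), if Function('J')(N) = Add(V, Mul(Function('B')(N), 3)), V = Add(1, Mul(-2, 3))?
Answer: -3161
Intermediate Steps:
V = -5 (V = Add(1, -6) = -5)
Function('B')(C) = Add(-3, Mul(3, C))
Function('J')(N) = Add(-14, Mul(9, N)) (Function('J')(N) = Add(-5, Mul(Add(-3, Mul(3, N)), 3)) = Add(-5, Add(-9, Mul(9, N))) = Add(-14, Mul(9, N)))
Add(Mul(-1, 3202), Mul(-1, Function('J')(Add(-3, Mul(0, 5))))) = Add(Mul(-1, 3202), Mul(-1, Add(-14, Mul(9, Add(-3, Mul(0, 5)))))) = Add(-3202, Mul(-1, Add(-14, Mul(9, Add(-3, 0))))) = Add(-3202, Mul(-1, Add(-14, Mul(9, -3)))) = Add(-3202, Mul(-1, Add(-14, -27))) = Add(-3202, Mul(-1, -41)) = Add(-3202, 41) = -3161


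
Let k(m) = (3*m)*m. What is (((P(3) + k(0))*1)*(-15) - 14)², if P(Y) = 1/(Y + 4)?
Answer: 12769/49 ≈ 260.59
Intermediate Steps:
P(Y) = 1/(4 + Y)
k(m) = 3*m²
(((P(3) + k(0))*1)*(-15) - 14)² = (((1/(4 + 3) + 3*0²)*1)*(-15) - 14)² = (((1/7 + 3*0)*1)*(-15) - 14)² = (((⅐ + 0)*1)*(-15) - 14)² = (((⅐)*1)*(-15) - 14)² = ((⅐)*(-15) - 14)² = (-15/7 - 14)² = (-113/7)² = 12769/49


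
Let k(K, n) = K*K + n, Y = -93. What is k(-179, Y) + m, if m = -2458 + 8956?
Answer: 38446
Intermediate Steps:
k(K, n) = n + K² (k(K, n) = K² + n = n + K²)
m = 6498
k(-179, Y) + m = (-93 + (-179)²) + 6498 = (-93 + 32041) + 6498 = 31948 + 6498 = 38446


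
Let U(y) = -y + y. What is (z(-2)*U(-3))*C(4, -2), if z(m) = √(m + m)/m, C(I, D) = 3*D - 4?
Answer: 0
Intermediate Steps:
C(I, D) = -4 + 3*D
z(m) = √2/√m (z(m) = √(2*m)/m = (√2*√m)/m = √2/√m)
U(y) = 0
(z(-2)*U(-3))*C(4, -2) = ((√2/√(-2))*0)*(-4 + 3*(-2)) = ((√2*(-I*√2/2))*0)*(-4 - 6) = (-I*0)*(-10) = 0*(-10) = 0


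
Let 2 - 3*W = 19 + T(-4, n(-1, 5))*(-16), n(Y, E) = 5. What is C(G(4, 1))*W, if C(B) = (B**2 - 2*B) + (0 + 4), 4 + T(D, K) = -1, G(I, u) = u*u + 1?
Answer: -388/3 ≈ -129.33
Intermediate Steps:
G(I, u) = 1 + u**2 (G(I, u) = u**2 + 1 = 1 + u**2)
T(D, K) = -5 (T(D, K) = -4 - 1 = -5)
C(B) = 4 + B**2 - 2*B (C(B) = (B**2 - 2*B) + 4 = 4 + B**2 - 2*B)
W = -97/3 (W = 2/3 - (19 - 5*(-16))/3 = 2/3 - (19 + 80)/3 = 2/3 - 1/3*99 = 2/3 - 33 = -97/3 ≈ -32.333)
C(G(4, 1))*W = (4 + (1 + 1**2)**2 - 2*(1 + 1**2))*(-97/3) = (4 + (1 + 1)**2 - 2*(1 + 1))*(-97/3) = (4 + 2**2 - 2*2)*(-97/3) = (4 + 4 - 4)*(-97/3) = 4*(-97/3) = -388/3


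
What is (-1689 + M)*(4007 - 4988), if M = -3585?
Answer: 5173794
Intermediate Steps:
(-1689 + M)*(4007 - 4988) = (-1689 - 3585)*(4007 - 4988) = -5274*(-981) = 5173794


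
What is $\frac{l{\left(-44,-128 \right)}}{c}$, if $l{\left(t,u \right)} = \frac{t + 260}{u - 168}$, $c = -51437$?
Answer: $\frac{27}{1903169} \approx 1.4187 \cdot 10^{-5}$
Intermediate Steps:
$l{\left(t,u \right)} = \frac{260 + t}{-168 + u}$
$\frac{l{\left(-44,-128 \right)}}{c} = \frac{\frac{1}{-168 - 128} \left(260 - 44\right)}{-51437} = \frac{1}{-296} \cdot 216 \left(- \frac{1}{51437}\right) = \left(- \frac{1}{296}\right) 216 \left(- \frac{1}{51437}\right) = \left(- \frac{27}{37}\right) \left(- \frac{1}{51437}\right) = \frac{27}{1903169}$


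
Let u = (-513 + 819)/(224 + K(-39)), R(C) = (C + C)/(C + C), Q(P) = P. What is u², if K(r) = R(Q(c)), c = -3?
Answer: 1156/625 ≈ 1.8496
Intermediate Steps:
R(C) = 1 (R(C) = (2*C)/((2*C)) = (2*C)*(1/(2*C)) = 1)
K(r) = 1
u = 34/25 (u = (-513 + 819)/(224 + 1) = 306/225 = 306*(1/225) = 34/25 ≈ 1.3600)
u² = (34/25)² = 1156/625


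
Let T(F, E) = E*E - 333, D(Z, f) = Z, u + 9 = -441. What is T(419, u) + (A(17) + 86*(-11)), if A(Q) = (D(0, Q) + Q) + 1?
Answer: 201239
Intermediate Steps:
u = -450 (u = -9 - 441 = -450)
A(Q) = 1 + Q (A(Q) = (0 + Q) + 1 = Q + 1 = 1 + Q)
T(F, E) = -333 + E² (T(F, E) = E² - 333 = -333 + E²)
T(419, u) + (A(17) + 86*(-11)) = (-333 + (-450)²) + ((1 + 17) + 86*(-11)) = (-333 + 202500) + (18 - 946) = 202167 - 928 = 201239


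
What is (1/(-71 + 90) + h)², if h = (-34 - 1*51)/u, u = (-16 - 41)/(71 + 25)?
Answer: 7403841/361 ≈ 20509.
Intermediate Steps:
u = -19/32 (u = -57/96 = -57*1/96 = -19/32 ≈ -0.59375)
h = 2720/19 (h = (-34 - 1*51)/(-19/32) = (-34 - 51)*(-32/19) = -85*(-32/19) = 2720/19 ≈ 143.16)
(1/(-71 + 90) + h)² = (1/(-71 + 90) + 2720/19)² = (1/19 + 2720/19)² = (2721/19)² = 7403841/361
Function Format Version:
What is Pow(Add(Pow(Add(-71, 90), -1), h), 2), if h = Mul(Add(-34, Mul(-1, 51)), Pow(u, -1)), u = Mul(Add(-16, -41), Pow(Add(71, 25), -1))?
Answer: Rational(7403841, 361) ≈ 20509.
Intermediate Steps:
u = Rational(-19, 32) (u = Mul(-57, Pow(96, -1)) = Mul(-57, Rational(1, 96)) = Rational(-19, 32) ≈ -0.59375)
h = Rational(2720, 19) (h = Mul(Add(-34, Mul(-1, 51)), Pow(Rational(-19, 32), -1)) = Mul(Add(-34, -51), Rational(-32, 19)) = Mul(-85, Rational(-32, 19)) = Rational(2720, 19) ≈ 143.16)
Pow(Add(Pow(Add(-71, 90), -1), h), 2) = Pow(Add(Pow(Add(-71, 90), -1), Rational(2720, 19)), 2) = Pow(Add(Pow(19, -1), Rational(2720, 19)), 2) = Pow(Add(Rational(1, 19), Rational(2720, 19)), 2) = Pow(Rational(2721, 19), 2) = Rational(7403841, 361)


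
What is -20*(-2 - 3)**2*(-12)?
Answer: 6000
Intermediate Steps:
-20*(-2 - 3)**2*(-12) = -20*(-5)**2*(-12) = -20*25*(-12) = -500*(-12) = 6000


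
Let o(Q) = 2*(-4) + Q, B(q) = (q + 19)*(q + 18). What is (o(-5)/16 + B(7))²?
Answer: 107889769/256 ≈ 4.2144e+5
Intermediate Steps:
B(q) = (18 + q)*(19 + q) (B(q) = (19 + q)*(18 + q) = (18 + q)*(19 + q))
o(Q) = -8 + Q
(o(-5)/16 + B(7))² = ((-8 - 5)/16 + (342 + 7² + 37*7))² = (-13*1/16 + (342 + 49 + 259))² = (-13/16 + 650)² = (10387/16)² = 107889769/256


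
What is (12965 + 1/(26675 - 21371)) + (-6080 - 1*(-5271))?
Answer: 64475425/5304 ≈ 12156.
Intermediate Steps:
(12965 + 1/(26675 - 21371)) + (-6080 - 1*(-5271)) = (12965 + 1/5304) + (-6080 + 5271) = (12965 + 1/5304) - 809 = 68766361/5304 - 809 = 64475425/5304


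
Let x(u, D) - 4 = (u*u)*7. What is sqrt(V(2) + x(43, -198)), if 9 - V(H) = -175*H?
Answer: sqrt(13306) ≈ 115.35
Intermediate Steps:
x(u, D) = 4 + 7*u**2 (x(u, D) = 4 + (u*u)*7 = 4 + u**2*7 = 4 + 7*u**2)
V(H) = 9 + 175*H (V(H) = 9 - (-175)*H = 9 + 175*H)
sqrt(V(2) + x(43, -198)) = sqrt((9 + 175*2) + (4 + 7*43**2)) = sqrt((9 + 350) + (4 + 7*1849)) = sqrt(359 + (4 + 12943)) = sqrt(359 + 12947) = sqrt(13306)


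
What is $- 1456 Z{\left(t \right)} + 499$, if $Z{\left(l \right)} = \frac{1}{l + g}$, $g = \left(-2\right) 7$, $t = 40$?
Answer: $443$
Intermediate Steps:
$g = -14$
$Z{\left(l \right)} = \frac{1}{-14 + l}$ ($Z{\left(l \right)} = \frac{1}{l - 14} = \frac{1}{-14 + l}$)
$- 1456 Z{\left(t \right)} + 499 = - \frac{1456}{-14 + 40} + 499 = - \frac{1456}{26} + 499 = \left(-1456\right) \frac{1}{26} + 499 = -56 + 499 = 443$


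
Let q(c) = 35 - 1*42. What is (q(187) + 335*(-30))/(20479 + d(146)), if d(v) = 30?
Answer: -10057/20509 ≈ -0.49037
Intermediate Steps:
q(c) = -7 (q(c) = 35 - 42 = -7)
(q(187) + 335*(-30))/(20479 + d(146)) = (-7 + 335*(-30))/(20479 + 30) = (-7 - 10050)/20509 = -10057*1/20509 = -10057/20509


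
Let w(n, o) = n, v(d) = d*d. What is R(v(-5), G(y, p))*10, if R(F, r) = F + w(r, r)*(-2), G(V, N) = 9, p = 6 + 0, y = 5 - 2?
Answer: 70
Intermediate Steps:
v(d) = d**2
y = 3
p = 6
R(F, r) = F - 2*r (R(F, r) = F + r*(-2) = F - 2*r)
R(v(-5), G(y, p))*10 = ((-5)**2 - 2*9)*10 = (25 - 18)*10 = 7*10 = 70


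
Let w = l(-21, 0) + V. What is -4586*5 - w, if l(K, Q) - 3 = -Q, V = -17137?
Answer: -5796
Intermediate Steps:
l(K, Q) = 3 - Q
w = -17134 (w = (3 - 1*0) - 17137 = (3 + 0) - 17137 = 3 - 17137 = -17134)
-4586*5 - w = -4586*5 - 1*(-17134) = -22930 + 17134 = -5796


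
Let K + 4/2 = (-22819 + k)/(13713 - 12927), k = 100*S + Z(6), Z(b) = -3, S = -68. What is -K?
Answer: 5199/131 ≈ 39.687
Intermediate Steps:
k = -6803 (k = 100*(-68) - 3 = -6800 - 3 = -6803)
K = -5199/131 (K = -2 + (-22819 - 6803)/(13713 - 12927) = -2 - 29622/786 = -2 - 29622*1/786 = -2 - 4937/131 = -5199/131 ≈ -39.687)
-K = -1*(-5199/131) = 5199/131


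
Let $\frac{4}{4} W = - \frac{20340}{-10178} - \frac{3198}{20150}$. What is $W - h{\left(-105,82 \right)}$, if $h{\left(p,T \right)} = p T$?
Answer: $\frac{33964880553}{3943975} \approx 8611.8$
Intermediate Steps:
$h{\left(p,T \right)} = T p$
$W = \frac{7255803}{3943975}$ ($W = - \frac{20340}{-10178} - \frac{3198}{20150} = \left(-20340\right) \left(- \frac{1}{10178}\right) - \frac{123}{775} = \frac{10170}{5089} - \frac{123}{775} = \frac{7255803}{3943975} \approx 1.8397$)
$W - h{\left(-105,82 \right)} = \frac{7255803}{3943975} - 82 \left(-105\right) = \frac{7255803}{3943975} - -8610 = \frac{7255803}{3943975} + 8610 = \frac{33964880553}{3943975}$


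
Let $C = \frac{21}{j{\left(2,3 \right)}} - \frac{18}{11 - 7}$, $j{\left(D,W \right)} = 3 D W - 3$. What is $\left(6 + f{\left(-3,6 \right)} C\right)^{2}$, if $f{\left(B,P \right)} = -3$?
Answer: $\frac{23409}{100} \approx 234.09$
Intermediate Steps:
$j{\left(D,W \right)} = -3 + 3 D W$ ($j{\left(D,W \right)} = 3 D W - 3 = -3 + 3 D W$)
$C = - \frac{31}{10}$ ($C = \frac{21}{-3 + 3 \cdot 2 \cdot 3} - \frac{18}{11 - 7} = \frac{21}{-3 + 18} - \frac{18}{4} = \frac{21}{15} - \frac{9}{2} = 21 \cdot \frac{1}{15} - \frac{9}{2} = \frac{7}{5} - \frac{9}{2} = - \frac{31}{10} \approx -3.1$)
$\left(6 + f{\left(-3,6 \right)} C\right)^{2} = \left(6 - - \frac{93}{10}\right)^{2} = \left(6 + \frac{93}{10}\right)^{2} = \left(\frac{153}{10}\right)^{2} = \frac{23409}{100}$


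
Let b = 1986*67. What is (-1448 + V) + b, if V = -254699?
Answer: -123085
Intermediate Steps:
b = 133062
(-1448 + V) + b = (-1448 - 254699) + 133062 = -256147 + 133062 = -123085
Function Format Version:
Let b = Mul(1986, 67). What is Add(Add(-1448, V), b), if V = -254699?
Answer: -123085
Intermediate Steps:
b = 133062
Add(Add(-1448, V), b) = Add(Add(-1448, -254699), 133062) = Add(-256147, 133062) = -123085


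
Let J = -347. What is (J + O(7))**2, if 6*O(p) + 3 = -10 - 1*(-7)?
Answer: 121104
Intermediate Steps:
O(p) = -1 (O(p) = -1/2 + (-10 - 1*(-7))/6 = -1/2 + (-10 + 7)/6 = -1/2 + (1/6)*(-3) = -1/2 - 1/2 = -1)
(J + O(7))**2 = (-347 - 1)**2 = (-348)**2 = 121104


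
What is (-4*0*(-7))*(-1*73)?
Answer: 0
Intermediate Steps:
(-4*0*(-7))*(-1*73) = (0*(-7))*(-73) = 0*(-73) = 0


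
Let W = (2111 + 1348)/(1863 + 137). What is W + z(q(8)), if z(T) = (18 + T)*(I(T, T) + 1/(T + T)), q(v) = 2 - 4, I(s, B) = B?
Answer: -68541/2000 ≈ -34.271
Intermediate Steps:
q(v) = -2
W = 3459/2000 ≈ 1.7295
z(T) = (18 + T)*(T + 1/(2*T)) (z(T) = (18 + T)*(T + 1/(T + T)) = (18 + T)*(T + 1/(2*T)))
W + z(q(8)) = 3459/2000 + (1/2 + (-2)**2 + 9/(-2) + 18*(-2)) = 3459/2000 + (1/2 + 4 + 9*(-1/2) - 36) = 3459/2000 + (1/2 + 4 - 9/2 - 36) = 3459/2000 - 36 = -68541/2000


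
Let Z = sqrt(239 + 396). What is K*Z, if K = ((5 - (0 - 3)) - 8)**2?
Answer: 0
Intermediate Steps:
Z = sqrt(635) ≈ 25.199
K = 0 (K = ((5 - 1*(-3)) - 8)**2 = ((5 + 3) - 8)**2 = (8 - 8)**2 = 0**2 = 0)
K*Z = 0*sqrt(635) = 0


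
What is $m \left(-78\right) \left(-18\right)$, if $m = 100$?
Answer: $140400$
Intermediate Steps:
$m \left(-78\right) \left(-18\right) = 100 \left(-78\right) \left(-18\right) = \left(-7800\right) \left(-18\right) = 140400$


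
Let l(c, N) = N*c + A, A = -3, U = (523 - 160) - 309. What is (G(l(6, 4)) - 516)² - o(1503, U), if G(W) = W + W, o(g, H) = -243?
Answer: 224919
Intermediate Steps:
U = 54 (U = 363 - 309 = 54)
l(c, N) = -3 + N*c (l(c, N) = N*c - 3 = -3 + N*c)
G(W) = 2*W
(G(l(6, 4)) - 516)² - o(1503, U) = (2*(-3 + 4*6) - 516)² - 1*(-243) = (2*(-3 + 24) - 516)² + 243 = (2*21 - 516)² + 243 = (42 - 516)² + 243 = (-474)² + 243 = 224676 + 243 = 224919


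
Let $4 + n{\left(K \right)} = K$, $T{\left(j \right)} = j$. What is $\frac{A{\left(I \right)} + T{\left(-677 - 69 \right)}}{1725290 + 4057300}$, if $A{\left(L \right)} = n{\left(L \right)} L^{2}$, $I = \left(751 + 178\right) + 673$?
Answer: $\frac{2050556423}{2891295} \approx 709.22$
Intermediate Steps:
$n{\left(K \right)} = -4 + K$
$I = 1602$ ($I = 929 + 673 = 1602$)
$A{\left(L \right)} = L^{2} \left(-4 + L\right)$ ($A{\left(L \right)} = \left(-4 + L\right) L^{2} = L^{2} \left(-4 + L\right)$)
$\frac{A{\left(I \right)} + T{\left(-677 - 69 \right)}}{1725290 + 4057300} = \frac{1602^{2} \left(-4 + 1602\right) - 746}{1725290 + 4057300} = \frac{2566404 \cdot 1598 - 746}{5782590} = \left(4101113592 - 746\right) \frac{1}{5782590} = 4101112846 \cdot \frac{1}{5782590} = \frac{2050556423}{2891295}$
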